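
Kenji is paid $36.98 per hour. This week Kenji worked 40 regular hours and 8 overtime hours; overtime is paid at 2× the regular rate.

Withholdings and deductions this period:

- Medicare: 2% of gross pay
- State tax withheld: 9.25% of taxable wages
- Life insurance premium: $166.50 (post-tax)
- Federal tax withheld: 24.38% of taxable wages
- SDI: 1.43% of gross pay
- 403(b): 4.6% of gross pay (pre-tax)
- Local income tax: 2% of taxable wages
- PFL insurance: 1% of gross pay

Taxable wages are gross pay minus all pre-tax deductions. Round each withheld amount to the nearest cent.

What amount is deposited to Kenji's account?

$1,013.47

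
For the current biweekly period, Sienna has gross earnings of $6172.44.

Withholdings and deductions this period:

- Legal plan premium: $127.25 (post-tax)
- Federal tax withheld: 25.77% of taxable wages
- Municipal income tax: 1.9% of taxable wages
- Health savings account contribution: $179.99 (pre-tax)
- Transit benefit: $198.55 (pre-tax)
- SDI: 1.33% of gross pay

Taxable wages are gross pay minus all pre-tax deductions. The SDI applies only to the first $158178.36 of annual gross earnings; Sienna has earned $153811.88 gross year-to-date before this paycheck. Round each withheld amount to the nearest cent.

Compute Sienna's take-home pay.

Health savings account contribution: $179.99
Transit benefit: $198.55
Pre-tax total = $179.99 + $198.55 = $378.54
Taxable wages = $6172.44 − $378.54 = $5793.90
Municipal income tax: $5793.90 × 0.019 = $110.08
Federal tax withheld: $5793.90 × 0.2577 = $1493.09
SDI: only $158178.36 − $153811.88 = $4366.48 of this check is subject → $4366.48 × 0.0133 = $58.07
Legal plan premium: $127.25
Total deductions = $179.99 + $198.55 + $110.08 + $1493.09 + $58.07 + $127.25 = $2167.03
Net pay = $6172.44 − $2167.03 = $4005.41

$4005.41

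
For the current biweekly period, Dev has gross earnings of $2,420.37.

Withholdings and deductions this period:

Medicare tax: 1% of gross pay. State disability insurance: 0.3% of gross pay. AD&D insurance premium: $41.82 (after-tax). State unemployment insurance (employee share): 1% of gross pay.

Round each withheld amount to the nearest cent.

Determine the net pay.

$2,322.89

State disability insurance: $2,420.37 × 0.003 = $7.26
State unemployment insurance (employee share): $2,420.37 × 0.01 = $24.20
Medicare tax: $2,420.37 × 0.01 = $24.20
AD&D insurance premium: $41.82
Total deductions = $7.26 + $24.20 + $24.20 + $41.82 = $97.48
Net pay = $2,420.37 − $97.48 = $2,322.89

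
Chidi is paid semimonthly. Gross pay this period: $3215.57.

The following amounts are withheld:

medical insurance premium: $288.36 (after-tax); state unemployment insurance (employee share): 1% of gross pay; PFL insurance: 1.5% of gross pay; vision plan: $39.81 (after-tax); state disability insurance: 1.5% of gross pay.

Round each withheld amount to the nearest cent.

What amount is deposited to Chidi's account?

State unemployment insurance (employee share): $3215.57 × 0.01 = $32.16
State disability insurance: $3215.57 × 0.015 = $48.23
PFL insurance: $3215.57 × 0.015 = $48.23
Vision plan: $39.81
Medical insurance premium: $288.36
Total deductions = $32.16 + $48.23 + $48.23 + $39.81 + $288.36 = $456.79
Net pay = $3215.57 − $456.79 = $2758.78

$2758.78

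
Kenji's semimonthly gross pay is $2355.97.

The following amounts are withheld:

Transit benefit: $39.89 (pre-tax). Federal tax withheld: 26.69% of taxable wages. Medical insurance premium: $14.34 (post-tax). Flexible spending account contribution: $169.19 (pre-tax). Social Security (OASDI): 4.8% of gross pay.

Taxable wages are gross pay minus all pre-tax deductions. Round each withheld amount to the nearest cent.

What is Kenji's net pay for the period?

$1446.46

Transit benefit: $39.89
Flexible spending account contribution: $169.19
Pre-tax total = $39.89 + $169.19 = $209.08
Taxable wages = $2355.97 − $209.08 = $2146.89
Federal tax withheld: $2146.89 × 0.2669 = $573.00
Social Security (OASDI): $2355.97 × 0.048 = $113.09
Medical insurance premium: $14.34
Total deductions = $39.89 + $169.19 + $573.00 + $113.09 + $14.34 = $909.51
Net pay = $2355.97 − $909.51 = $1446.46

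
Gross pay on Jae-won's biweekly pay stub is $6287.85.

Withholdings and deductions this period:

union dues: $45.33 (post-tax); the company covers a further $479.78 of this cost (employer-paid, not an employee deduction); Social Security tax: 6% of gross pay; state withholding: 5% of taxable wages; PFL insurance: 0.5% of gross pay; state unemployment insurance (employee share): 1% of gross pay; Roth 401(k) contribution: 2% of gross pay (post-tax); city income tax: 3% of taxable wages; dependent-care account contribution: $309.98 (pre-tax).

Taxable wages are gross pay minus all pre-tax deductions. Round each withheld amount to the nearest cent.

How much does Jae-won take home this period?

$4856.96

Dependent-care account contribution: $309.98
Taxable wages = $6287.85 − $309.98 = $5977.87
State withholding: $5977.87 × 0.05 = $298.89
City income tax: $5977.87 × 0.03 = $179.34
State unemployment insurance (employee share): $6287.85 × 0.01 = $62.88
Social Security tax: $6287.85 × 0.06 = $377.27
PFL insurance: $6287.85 × 0.005 = $31.44
Union dues: $45.33
Roth 401(k) contribution: $6287.85 × 0.02 = $125.76
(Employer's $479.78 toward union dues is not withheld from the employee.)
Total deductions = $309.98 + $298.89 + $179.34 + $62.88 + $377.27 + $31.44 + $45.33 + $125.76 = $1430.89
Net pay = $6287.85 − $1430.89 = $4856.96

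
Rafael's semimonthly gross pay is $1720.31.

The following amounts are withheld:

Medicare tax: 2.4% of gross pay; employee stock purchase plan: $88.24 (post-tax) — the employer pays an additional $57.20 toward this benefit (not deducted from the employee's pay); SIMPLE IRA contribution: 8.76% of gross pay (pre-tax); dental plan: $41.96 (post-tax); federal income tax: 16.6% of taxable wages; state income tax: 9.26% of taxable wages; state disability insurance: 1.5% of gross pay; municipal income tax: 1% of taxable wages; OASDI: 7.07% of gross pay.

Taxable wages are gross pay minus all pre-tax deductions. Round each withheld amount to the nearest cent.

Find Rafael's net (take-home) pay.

$829.08

SIMPLE IRA contribution: $1720.31 × 0.0876 = $150.70
Taxable wages = $1720.31 − $150.70 = $1569.61
State income tax: $1569.61 × 0.0926 = $145.35
Municipal income tax: $1569.61 × 0.01 = $15.70
Federal income tax: $1569.61 × 0.166 = $260.56
OASDI: $1720.31 × 0.0707 = $121.63
Medicare tax: $1720.31 × 0.024 = $41.29
State disability insurance: $1720.31 × 0.015 = $25.80
Dental plan: $41.96
Employee stock purchase plan: $88.24
(Employer's $57.20 toward employee stock purchase plan is not withheld from the employee.)
Total deductions = $150.70 + $145.35 + $15.70 + $260.56 + $121.63 + $41.29 + $25.80 + $41.96 + $88.24 = $891.23
Net pay = $1720.31 − $891.23 = $829.08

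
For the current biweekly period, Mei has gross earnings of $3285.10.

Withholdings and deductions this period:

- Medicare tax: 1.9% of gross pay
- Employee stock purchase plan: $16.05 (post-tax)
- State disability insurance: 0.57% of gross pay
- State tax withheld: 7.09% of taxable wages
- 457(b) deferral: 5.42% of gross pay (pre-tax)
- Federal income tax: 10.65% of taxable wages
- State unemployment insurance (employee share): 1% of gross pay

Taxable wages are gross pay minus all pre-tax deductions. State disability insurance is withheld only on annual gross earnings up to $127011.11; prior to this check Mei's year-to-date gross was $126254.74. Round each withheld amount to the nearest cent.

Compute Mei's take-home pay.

$2440.23

457(b) deferral: $3285.10 × 0.0542 = $178.05
Taxable wages = $3285.10 − $178.05 = $3107.05
State tax withheld: $3107.05 × 0.0709 = $220.29
Federal income tax: $3107.05 × 0.1065 = $330.90
State disability insurance: only $127011.11 − $126254.74 = $756.37 of this check is subject → $756.37 × 0.0057 = $4.31
Medicare tax: $3285.10 × 0.019 = $62.42
State unemployment insurance (employee share): $3285.10 × 0.01 = $32.85
Employee stock purchase plan: $16.05
Total deductions = $178.05 + $220.29 + $330.90 + $4.31 + $62.42 + $32.85 + $16.05 = $844.87
Net pay = $3285.10 − $844.87 = $2440.23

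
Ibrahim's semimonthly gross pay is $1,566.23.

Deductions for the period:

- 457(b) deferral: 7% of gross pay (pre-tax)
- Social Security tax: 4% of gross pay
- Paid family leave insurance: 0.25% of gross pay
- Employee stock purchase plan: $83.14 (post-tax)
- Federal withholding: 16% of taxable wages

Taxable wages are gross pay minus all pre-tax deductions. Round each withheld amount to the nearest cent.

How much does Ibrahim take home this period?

$1,073.83

457(b) deferral: $1,566.23 × 0.07 = $109.64
Taxable wages = $1,566.23 − $109.64 = $1,456.59
Federal withholding: $1,456.59 × 0.16 = $233.05
Social Security tax: $1,566.23 × 0.04 = $62.65
Paid family leave insurance: $1,566.23 × 0.0025 = $3.92
Employee stock purchase plan: $83.14
Total deductions = $109.64 + $233.05 + $62.65 + $3.92 + $83.14 = $492.40
Net pay = $1,566.23 − $492.40 = $1,073.83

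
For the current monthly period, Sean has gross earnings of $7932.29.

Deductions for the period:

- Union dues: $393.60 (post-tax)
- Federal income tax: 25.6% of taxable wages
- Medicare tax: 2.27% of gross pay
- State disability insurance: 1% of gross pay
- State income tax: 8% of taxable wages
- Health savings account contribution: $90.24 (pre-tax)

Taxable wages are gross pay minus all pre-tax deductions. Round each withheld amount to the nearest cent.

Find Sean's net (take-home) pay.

$4554.15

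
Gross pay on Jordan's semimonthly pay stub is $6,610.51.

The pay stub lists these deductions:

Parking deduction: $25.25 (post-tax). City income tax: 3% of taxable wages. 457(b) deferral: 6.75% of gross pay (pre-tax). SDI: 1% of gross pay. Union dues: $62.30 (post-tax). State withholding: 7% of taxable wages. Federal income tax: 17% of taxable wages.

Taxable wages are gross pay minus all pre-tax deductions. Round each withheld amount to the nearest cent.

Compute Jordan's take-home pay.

$4,346.28

457(b) deferral: $6,610.51 × 0.0675 = $446.21
Taxable wages = $6,610.51 − $446.21 = $6,164.30
State withholding: $6,164.30 × 0.07 = $431.50
Federal income tax: $6,164.30 × 0.17 = $1,047.93
City income tax: $6,164.30 × 0.03 = $184.93
SDI: $6,610.51 × 0.01 = $66.11
Parking deduction: $25.25
Union dues: $62.30
Total deductions = $446.21 + $431.50 + $1,047.93 + $184.93 + $66.11 + $25.25 + $62.30 = $2,264.23
Net pay = $6,610.51 − $2,264.23 = $4,346.28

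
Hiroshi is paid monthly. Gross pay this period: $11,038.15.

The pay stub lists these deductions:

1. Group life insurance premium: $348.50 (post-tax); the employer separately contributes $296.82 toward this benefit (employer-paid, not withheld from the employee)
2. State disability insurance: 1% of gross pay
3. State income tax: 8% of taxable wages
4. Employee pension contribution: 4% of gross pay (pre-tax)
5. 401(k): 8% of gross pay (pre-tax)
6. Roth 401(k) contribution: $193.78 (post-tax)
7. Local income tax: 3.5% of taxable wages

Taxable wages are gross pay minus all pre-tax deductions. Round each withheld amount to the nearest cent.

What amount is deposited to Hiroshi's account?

401(k): $11,038.15 × 0.08 = $883.05
Employee pension contribution: $11,038.15 × 0.04 = $441.53
Pre-tax total = $883.05 + $441.53 = $1,324.58
Taxable wages = $11,038.15 − $1,324.58 = $9,713.57
Local income tax: $9,713.57 × 0.035 = $339.97
State income tax: $9,713.57 × 0.08 = $777.09
State disability insurance: $11,038.15 × 0.01 = $110.38
Roth 401(k) contribution: $193.78
Group life insurance premium: $348.50
(Employer's $296.82 toward group life insurance premium is not withheld from the employee.)
Total deductions = $883.05 + $441.53 + $339.97 + $777.09 + $110.38 + $193.78 + $348.50 = $3,094.30
Net pay = $11,038.15 − $3,094.30 = $7,943.85

$7,943.85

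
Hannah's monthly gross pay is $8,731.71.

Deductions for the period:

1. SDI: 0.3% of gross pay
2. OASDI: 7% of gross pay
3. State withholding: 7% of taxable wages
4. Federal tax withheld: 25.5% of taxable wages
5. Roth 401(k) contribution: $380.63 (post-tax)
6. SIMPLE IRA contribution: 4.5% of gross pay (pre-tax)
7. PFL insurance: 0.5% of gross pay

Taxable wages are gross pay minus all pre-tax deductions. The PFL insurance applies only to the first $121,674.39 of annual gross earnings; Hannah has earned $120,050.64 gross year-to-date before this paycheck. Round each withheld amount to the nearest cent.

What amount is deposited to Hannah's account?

$4,602.51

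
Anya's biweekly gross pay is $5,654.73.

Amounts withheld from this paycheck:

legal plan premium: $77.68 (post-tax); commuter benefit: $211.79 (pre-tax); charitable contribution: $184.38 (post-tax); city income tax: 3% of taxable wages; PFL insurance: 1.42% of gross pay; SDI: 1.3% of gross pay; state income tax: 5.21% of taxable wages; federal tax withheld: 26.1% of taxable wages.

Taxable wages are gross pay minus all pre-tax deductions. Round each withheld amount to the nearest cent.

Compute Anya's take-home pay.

$3,159.59

Commuter benefit: $211.79
Taxable wages = $5,654.73 − $211.79 = $5,442.94
Federal tax withheld: $5,442.94 × 0.261 = $1,420.61
State income tax: $5,442.94 × 0.0521 = $283.58
City income tax: $5,442.94 × 0.03 = $163.29
SDI: $5,654.73 × 0.013 = $73.51
PFL insurance: $5,654.73 × 0.0142 = $80.30
Charitable contribution: $184.38
Legal plan premium: $77.68
Total deductions = $211.79 + $1,420.61 + $283.58 + $163.29 + $73.51 + $80.30 + $184.38 + $77.68 = $2,495.14
Net pay = $5,654.73 − $2,495.14 = $3,159.59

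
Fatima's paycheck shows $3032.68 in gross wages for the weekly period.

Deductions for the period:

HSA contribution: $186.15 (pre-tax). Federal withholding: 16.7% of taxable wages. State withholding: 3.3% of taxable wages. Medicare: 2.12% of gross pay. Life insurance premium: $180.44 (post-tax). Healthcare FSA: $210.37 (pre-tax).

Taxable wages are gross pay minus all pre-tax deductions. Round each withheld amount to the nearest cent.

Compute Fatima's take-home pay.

HSA contribution: $186.15
Healthcare FSA: $210.37
Pre-tax total = $186.15 + $210.37 = $396.52
Taxable wages = $3032.68 − $396.52 = $2636.16
Federal withholding: $2636.16 × 0.167 = $440.24
State withholding: $2636.16 × 0.033 = $86.99
Medicare: $3032.68 × 0.0212 = $64.29
Life insurance premium: $180.44
Total deductions = $186.15 + $210.37 + $440.24 + $86.99 + $64.29 + $180.44 = $1168.48
Net pay = $3032.68 − $1168.48 = $1864.20

$1864.20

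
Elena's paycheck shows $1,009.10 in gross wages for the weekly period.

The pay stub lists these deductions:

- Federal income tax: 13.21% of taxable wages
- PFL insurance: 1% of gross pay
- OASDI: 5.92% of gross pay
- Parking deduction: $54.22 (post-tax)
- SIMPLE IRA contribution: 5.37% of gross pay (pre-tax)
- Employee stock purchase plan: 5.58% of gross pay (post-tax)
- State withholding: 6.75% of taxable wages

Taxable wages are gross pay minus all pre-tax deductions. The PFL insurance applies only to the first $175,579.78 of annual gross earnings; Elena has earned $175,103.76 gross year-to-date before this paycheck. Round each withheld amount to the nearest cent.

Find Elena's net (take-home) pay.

SIMPLE IRA contribution: $1,009.10 × 0.0537 = $54.19
Taxable wages = $1,009.10 − $54.19 = $954.91
State withholding: $954.91 × 0.0675 = $64.46
Federal income tax: $954.91 × 0.1321 = $126.14
PFL insurance: only $175,579.78 − $175,103.76 = $476.02 of this check is subject → $476.02 × 0.01 = $4.76
OASDI: $1,009.10 × 0.0592 = $59.74
Employee stock purchase plan: $1,009.10 × 0.0558 = $56.31
Parking deduction: $54.22
Total deductions = $54.19 + $64.46 + $126.14 + $4.76 + $59.74 + $56.31 + $54.22 = $419.82
Net pay = $1,009.10 − $419.82 = $589.28

$589.28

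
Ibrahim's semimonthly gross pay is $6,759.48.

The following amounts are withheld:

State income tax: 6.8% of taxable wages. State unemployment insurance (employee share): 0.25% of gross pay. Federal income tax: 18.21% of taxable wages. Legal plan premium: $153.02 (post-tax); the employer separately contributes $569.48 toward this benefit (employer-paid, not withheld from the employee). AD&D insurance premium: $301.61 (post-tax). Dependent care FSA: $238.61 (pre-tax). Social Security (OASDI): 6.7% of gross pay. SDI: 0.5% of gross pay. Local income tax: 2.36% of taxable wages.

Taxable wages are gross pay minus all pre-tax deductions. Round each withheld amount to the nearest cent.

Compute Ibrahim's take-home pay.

Dependent care FSA: $238.61
Taxable wages = $6,759.48 − $238.61 = $6,520.87
Local income tax: $6,520.87 × 0.0236 = $153.89
State income tax: $6,520.87 × 0.068 = $443.42
Federal income tax: $6,520.87 × 0.1821 = $1,187.45
State unemployment insurance (employee share): $6,759.48 × 0.0025 = $16.90
SDI: $6,759.48 × 0.005 = $33.80
Social Security (OASDI): $6,759.48 × 0.067 = $452.89
AD&D insurance premium: $301.61
Legal plan premium: $153.02
(Employer's $569.48 toward legal plan premium is not withheld from the employee.)
Total deductions = $238.61 + $153.89 + $443.42 + $1,187.45 + $16.90 + $33.80 + $452.89 + $301.61 + $153.02 = $2,981.59
Net pay = $6,759.48 − $2,981.59 = $3,777.89

$3,777.89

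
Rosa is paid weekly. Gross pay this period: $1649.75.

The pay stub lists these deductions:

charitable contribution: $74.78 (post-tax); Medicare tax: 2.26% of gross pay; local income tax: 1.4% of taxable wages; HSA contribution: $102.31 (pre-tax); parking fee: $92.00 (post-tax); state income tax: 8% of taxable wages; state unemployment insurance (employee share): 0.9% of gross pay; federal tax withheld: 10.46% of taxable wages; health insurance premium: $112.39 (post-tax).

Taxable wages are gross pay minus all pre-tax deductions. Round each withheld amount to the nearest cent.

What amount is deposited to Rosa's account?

$908.82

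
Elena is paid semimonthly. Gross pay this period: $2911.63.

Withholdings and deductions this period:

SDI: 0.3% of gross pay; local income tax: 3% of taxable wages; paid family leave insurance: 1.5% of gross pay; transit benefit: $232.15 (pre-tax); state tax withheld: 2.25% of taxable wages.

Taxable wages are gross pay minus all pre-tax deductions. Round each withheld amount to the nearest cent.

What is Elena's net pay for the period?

Transit benefit: $232.15
Taxable wages = $2911.63 − $232.15 = $2679.48
State tax withheld: $2679.48 × 0.0225 = $60.29
Local income tax: $2679.48 × 0.03 = $80.38
Paid family leave insurance: $2911.63 × 0.015 = $43.67
SDI: $2911.63 × 0.003 = $8.73
Total deductions = $232.15 + $60.29 + $80.38 + $43.67 + $8.73 = $425.22
Net pay = $2911.63 − $425.22 = $2486.41

$2486.41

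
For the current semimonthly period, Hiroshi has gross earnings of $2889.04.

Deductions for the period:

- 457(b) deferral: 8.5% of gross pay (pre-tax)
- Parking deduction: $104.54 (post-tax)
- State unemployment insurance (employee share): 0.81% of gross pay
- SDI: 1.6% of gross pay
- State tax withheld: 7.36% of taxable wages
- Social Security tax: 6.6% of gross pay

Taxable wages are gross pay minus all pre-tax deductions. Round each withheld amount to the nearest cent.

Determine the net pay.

$2084.07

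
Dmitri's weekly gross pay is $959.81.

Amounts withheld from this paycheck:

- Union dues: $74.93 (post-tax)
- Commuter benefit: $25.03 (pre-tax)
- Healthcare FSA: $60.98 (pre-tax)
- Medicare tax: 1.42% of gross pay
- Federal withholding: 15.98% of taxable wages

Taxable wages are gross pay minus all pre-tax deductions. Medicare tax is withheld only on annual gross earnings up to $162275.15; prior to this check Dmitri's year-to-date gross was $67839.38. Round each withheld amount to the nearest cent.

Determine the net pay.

Commuter benefit: $25.03
Healthcare FSA: $60.98
Pre-tax total = $25.03 + $60.98 = $86.01
Taxable wages = $959.81 − $86.01 = $873.80
Federal withholding: $873.80 × 0.1598 = $139.63
Medicare tax: cap not yet reached, full $959.81 is subject → $959.81 × 0.0142 = $13.63
Union dues: $74.93
Total deductions = $25.03 + $60.98 + $139.63 + $13.63 + $74.93 = $314.20
Net pay = $959.81 − $314.20 = $645.61

$645.61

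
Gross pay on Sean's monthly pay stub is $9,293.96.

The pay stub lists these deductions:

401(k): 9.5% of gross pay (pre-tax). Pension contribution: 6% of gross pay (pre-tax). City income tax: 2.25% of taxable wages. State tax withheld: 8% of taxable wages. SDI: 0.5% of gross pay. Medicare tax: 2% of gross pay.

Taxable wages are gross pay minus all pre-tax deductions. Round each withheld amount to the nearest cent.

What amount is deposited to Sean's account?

Pension contribution: $9,293.96 × 0.06 = $557.64
401(k): $9,293.96 × 0.095 = $882.93
Pre-tax total = $557.64 + $882.93 = $1,440.57
Taxable wages = $9,293.96 − $1,440.57 = $7,853.39
City income tax: $7,853.39 × 0.0225 = $176.70
State tax withheld: $7,853.39 × 0.08 = $628.27
SDI: $9,293.96 × 0.005 = $46.47
Medicare tax: $9,293.96 × 0.02 = $185.88
Total deductions = $557.64 + $882.93 + $176.70 + $628.27 + $46.47 + $185.88 = $2,477.89
Net pay = $9,293.96 − $2,477.89 = $6,816.07

$6,816.07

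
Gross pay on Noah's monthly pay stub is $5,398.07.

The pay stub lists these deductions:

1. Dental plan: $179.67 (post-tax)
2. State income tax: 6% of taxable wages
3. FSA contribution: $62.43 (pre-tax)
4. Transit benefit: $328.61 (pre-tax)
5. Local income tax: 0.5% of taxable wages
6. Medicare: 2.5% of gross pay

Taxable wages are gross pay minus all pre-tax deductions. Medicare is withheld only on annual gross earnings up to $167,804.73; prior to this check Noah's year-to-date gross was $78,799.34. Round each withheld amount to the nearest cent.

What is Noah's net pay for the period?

$4,366.95

Transit benefit: $328.61
FSA contribution: $62.43
Pre-tax total = $328.61 + $62.43 = $391.04
Taxable wages = $5,398.07 − $391.04 = $5,007.03
State income tax: $5,007.03 × 0.06 = $300.42
Local income tax: $5,007.03 × 0.005 = $25.04
Medicare: cap not yet reached, full $5,398.07 is subject → $5,398.07 × 0.025 = $134.95
Dental plan: $179.67
Total deductions = $328.61 + $62.43 + $300.42 + $25.04 + $134.95 + $179.67 = $1,031.12
Net pay = $5,398.07 − $1,031.12 = $4,366.95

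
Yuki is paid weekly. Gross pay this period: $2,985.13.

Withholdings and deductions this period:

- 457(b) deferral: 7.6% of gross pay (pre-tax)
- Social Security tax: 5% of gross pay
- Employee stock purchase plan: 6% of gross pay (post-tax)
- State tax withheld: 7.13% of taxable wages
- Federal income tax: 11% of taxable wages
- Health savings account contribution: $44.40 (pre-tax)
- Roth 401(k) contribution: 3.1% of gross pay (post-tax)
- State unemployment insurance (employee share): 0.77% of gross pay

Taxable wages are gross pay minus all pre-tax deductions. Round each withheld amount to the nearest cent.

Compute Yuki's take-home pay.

$1,777.94

Health savings account contribution: $44.40
457(b) deferral: $2,985.13 × 0.076 = $226.87
Pre-tax total = $44.40 + $226.87 = $271.27
Taxable wages = $2,985.13 − $271.27 = $2,713.86
Federal income tax: $2,713.86 × 0.11 = $298.52
State tax withheld: $2,713.86 × 0.0713 = $193.50
State unemployment insurance (employee share): $2,985.13 × 0.0077 = $22.99
Social Security tax: $2,985.13 × 0.05 = $149.26
Employee stock purchase plan: $2,985.13 × 0.06 = $179.11
Roth 401(k) contribution: $2,985.13 × 0.031 = $92.54
Total deductions = $44.40 + $226.87 + $298.52 + $193.50 + $22.99 + $149.26 + $179.11 + $92.54 = $1,207.19
Net pay = $2,985.13 − $1,207.19 = $1,777.94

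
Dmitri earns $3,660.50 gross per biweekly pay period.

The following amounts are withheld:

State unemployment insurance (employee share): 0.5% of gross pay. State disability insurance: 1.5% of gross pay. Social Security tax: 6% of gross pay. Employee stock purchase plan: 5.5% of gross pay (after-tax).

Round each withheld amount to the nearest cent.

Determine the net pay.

$3,166.33

State unemployment insurance (employee share): $3,660.50 × 0.005 = $18.30
State disability insurance: $3,660.50 × 0.015 = $54.91
Social Security tax: $3,660.50 × 0.06 = $219.63
Employee stock purchase plan: $3,660.50 × 0.055 = $201.33
Total deductions = $18.30 + $54.91 + $219.63 + $201.33 = $494.17
Net pay = $3,660.50 − $494.17 = $3,166.33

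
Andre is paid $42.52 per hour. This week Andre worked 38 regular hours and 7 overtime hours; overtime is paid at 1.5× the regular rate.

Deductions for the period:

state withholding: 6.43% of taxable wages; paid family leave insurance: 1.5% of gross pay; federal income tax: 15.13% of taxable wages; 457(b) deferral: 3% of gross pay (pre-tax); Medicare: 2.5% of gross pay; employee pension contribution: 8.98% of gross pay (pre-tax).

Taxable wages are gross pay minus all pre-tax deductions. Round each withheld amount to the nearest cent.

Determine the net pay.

$1341.33

Regular pay: 38 × $42.52 = $1615.76
Overtime pay: 7 × $42.52 × 1.5 = $446.46
Gross pay = $1615.76 + $446.46 = $2062.22
457(b) deferral: $2062.22 × 0.03 = $61.87
Employee pension contribution: $2062.22 × 0.0898 = $185.19
Pre-tax total = $61.87 + $185.19 = $247.06
Taxable wages = $2062.22 − $247.06 = $1815.16
Federal income tax: $1815.16 × 0.1513 = $274.63
State withholding: $1815.16 × 0.0643 = $116.71
Medicare: $2062.22 × 0.025 = $51.56
Paid family leave insurance: $2062.22 × 0.015 = $30.93
Total deductions = $61.87 + $185.19 + $274.63 + $116.71 + $51.56 + $30.93 = $720.89
Net pay = $2062.22 − $720.89 = $1341.33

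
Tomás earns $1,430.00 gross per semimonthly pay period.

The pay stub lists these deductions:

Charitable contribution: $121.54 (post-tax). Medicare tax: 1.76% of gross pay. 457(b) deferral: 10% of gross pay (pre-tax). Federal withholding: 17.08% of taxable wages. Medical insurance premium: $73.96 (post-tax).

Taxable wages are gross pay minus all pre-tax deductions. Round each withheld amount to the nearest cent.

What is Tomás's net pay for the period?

$846.51

457(b) deferral: $1,430.00 × 0.1 = $143.00
Taxable wages = $1,430.00 − $143.00 = $1,287.00
Federal withholding: $1,287.00 × 0.1708 = $219.82
Medicare tax: $1,430.00 × 0.0176 = $25.17
Medical insurance premium: $73.96
Charitable contribution: $121.54
Total deductions = $143.00 + $219.82 + $25.17 + $73.96 + $121.54 = $583.49
Net pay = $1,430.00 − $583.49 = $846.51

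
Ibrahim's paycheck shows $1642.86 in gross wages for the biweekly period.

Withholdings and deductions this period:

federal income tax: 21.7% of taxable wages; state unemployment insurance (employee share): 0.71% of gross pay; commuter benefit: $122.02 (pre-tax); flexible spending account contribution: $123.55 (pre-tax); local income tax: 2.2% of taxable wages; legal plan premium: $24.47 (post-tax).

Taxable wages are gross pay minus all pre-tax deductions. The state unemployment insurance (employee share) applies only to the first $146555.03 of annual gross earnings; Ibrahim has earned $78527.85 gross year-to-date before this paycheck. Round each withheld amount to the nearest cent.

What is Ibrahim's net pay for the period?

Flexible spending account contribution: $123.55
Commuter benefit: $122.02
Pre-tax total = $123.55 + $122.02 = $245.57
Taxable wages = $1642.86 − $245.57 = $1397.29
Local income tax: $1397.29 × 0.022 = $30.74
Federal income tax: $1397.29 × 0.217 = $303.21
State unemployment insurance (employee share): cap not yet reached, full $1642.86 is subject → $1642.86 × 0.0071 = $11.66
Legal plan premium: $24.47
Total deductions = $123.55 + $122.02 + $30.74 + $303.21 + $11.66 + $24.47 = $615.65
Net pay = $1642.86 − $615.65 = $1027.21

$1027.21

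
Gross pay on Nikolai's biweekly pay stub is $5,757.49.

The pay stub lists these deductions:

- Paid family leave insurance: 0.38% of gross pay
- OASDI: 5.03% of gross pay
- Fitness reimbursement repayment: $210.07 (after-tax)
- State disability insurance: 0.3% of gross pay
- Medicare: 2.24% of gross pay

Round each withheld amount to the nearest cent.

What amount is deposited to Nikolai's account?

OASDI: $5,757.49 × 0.0503 = $289.60
Medicare: $5,757.49 × 0.0224 = $128.97
State disability insurance: $5,757.49 × 0.003 = $17.27
Paid family leave insurance: $5,757.49 × 0.0038 = $21.88
Fitness reimbursement repayment: $210.07
Total deductions = $289.60 + $128.97 + $17.27 + $21.88 + $210.07 = $667.79
Net pay = $5,757.49 − $667.79 = $5,089.70

$5,089.70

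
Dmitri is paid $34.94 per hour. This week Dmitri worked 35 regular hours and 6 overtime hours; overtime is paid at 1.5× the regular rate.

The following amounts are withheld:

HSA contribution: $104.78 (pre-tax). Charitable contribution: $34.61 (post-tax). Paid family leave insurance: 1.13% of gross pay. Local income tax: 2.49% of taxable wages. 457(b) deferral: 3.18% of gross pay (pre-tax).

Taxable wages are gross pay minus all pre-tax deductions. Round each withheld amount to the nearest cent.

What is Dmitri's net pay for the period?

$1,297.26

Regular pay: 35 × $34.94 = $1,222.90
Overtime pay: 6 × $34.94 × 1.5 = $314.46
Gross pay = $1,222.90 + $314.46 = $1,537.36
HSA contribution: $104.78
457(b) deferral: $1,537.36 × 0.0318 = $48.89
Pre-tax total = $104.78 + $48.89 = $153.67
Taxable wages = $1,537.36 − $153.67 = $1,383.69
Local income tax: $1,383.69 × 0.0249 = $34.45
Paid family leave insurance: $1,537.36 × 0.0113 = $17.37
Charitable contribution: $34.61
Total deductions = $104.78 + $48.89 + $34.45 + $17.37 + $34.61 = $240.10
Net pay = $1,537.36 − $240.10 = $1,297.26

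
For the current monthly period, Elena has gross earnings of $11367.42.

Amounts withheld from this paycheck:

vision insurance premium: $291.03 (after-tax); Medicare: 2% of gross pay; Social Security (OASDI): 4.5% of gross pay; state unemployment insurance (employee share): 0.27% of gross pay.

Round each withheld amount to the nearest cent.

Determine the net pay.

$10306.82

Social Security (OASDI): $11367.42 × 0.045 = $511.53
Medicare: $11367.42 × 0.02 = $227.35
State unemployment insurance (employee share): $11367.42 × 0.0027 = $30.69
Vision insurance premium: $291.03
Total deductions = $511.53 + $227.35 + $30.69 + $291.03 = $1060.60
Net pay = $11367.42 − $1060.60 = $10306.82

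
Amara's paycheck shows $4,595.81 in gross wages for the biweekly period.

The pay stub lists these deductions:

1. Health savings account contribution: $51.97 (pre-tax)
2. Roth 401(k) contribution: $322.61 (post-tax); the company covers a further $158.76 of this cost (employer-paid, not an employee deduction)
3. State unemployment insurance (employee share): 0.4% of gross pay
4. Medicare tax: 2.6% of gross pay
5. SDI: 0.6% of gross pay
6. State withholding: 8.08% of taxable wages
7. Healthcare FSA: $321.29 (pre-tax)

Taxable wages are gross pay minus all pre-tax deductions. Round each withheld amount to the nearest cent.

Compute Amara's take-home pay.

Healthcare FSA: $321.29
Health savings account contribution: $51.97
Pre-tax total = $321.29 + $51.97 = $373.26
Taxable wages = $4,595.81 − $373.26 = $4,222.55
State withholding: $4,222.55 × 0.0808 = $341.18
Medicare tax: $4,595.81 × 0.026 = $119.49
SDI: $4,595.81 × 0.006 = $27.57
State unemployment insurance (employee share): $4,595.81 × 0.004 = $18.38
Roth 401(k) contribution: $322.61
(Employer's $158.76 toward Roth 401(k) contribution is not withheld from the employee.)
Total deductions = $321.29 + $51.97 + $341.18 + $119.49 + $27.57 + $18.38 + $322.61 = $1,202.49
Net pay = $4,595.81 − $1,202.49 = $3,393.32

$3,393.32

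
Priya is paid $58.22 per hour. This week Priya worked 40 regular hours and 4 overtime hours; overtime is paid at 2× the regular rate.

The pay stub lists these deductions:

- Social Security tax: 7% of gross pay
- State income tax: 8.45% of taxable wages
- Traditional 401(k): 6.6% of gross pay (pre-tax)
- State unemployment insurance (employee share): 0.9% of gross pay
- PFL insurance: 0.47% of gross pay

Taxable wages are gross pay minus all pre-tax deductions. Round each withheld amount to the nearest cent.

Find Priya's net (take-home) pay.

$2155.66

Regular pay: 40 × $58.22 = $2328.80
Overtime pay: 4 × $58.22 × 2 = $465.76
Gross pay = $2328.80 + $465.76 = $2794.56
Traditional 401(k): $2794.56 × 0.066 = $184.44
Taxable wages = $2794.56 − $184.44 = $2610.12
State income tax: $2610.12 × 0.0845 = $220.56
Social Security tax: $2794.56 × 0.07 = $195.62
PFL insurance: $2794.56 × 0.0047 = $13.13
State unemployment insurance (employee share): $2794.56 × 0.009 = $25.15
Total deductions = $184.44 + $220.56 + $195.62 + $13.13 + $25.15 = $638.90
Net pay = $2794.56 − $638.90 = $2155.66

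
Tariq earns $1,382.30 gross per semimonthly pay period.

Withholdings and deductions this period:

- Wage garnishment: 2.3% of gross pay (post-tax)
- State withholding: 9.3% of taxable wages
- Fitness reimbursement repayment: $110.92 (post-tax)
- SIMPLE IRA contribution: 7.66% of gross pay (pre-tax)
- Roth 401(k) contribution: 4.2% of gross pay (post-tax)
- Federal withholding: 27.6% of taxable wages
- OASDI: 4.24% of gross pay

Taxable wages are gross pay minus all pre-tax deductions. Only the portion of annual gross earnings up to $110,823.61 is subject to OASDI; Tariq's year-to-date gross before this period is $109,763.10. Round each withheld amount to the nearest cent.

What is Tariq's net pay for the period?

SIMPLE IRA contribution: $1,382.30 × 0.0766 = $105.88
Taxable wages = $1,382.30 − $105.88 = $1,276.42
Federal withholding: $1,276.42 × 0.276 = $352.29
State withholding: $1,276.42 × 0.093 = $118.71
OASDI: only $110,823.61 − $109,763.10 = $1,060.51 of this check is subject → $1,060.51 × 0.0424 = $44.97
Wage garnishment: $1,382.30 × 0.023 = $31.79
Fitness reimbursement repayment: $110.92
Roth 401(k) contribution: $1,382.30 × 0.042 = $58.06
Total deductions = $105.88 + $352.29 + $118.71 + $44.97 + $31.79 + $110.92 + $58.06 = $822.62
Net pay = $1,382.30 − $822.62 = $559.68

$559.68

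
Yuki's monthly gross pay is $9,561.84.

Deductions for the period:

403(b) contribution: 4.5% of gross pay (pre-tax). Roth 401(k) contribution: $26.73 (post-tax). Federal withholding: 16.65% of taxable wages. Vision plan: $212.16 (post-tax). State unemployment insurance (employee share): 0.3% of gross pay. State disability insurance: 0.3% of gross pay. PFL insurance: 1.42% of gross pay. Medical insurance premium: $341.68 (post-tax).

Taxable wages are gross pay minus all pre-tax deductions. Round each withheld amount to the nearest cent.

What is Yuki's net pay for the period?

403(b) contribution: $9,561.84 × 0.045 = $430.28
Taxable wages = $9,561.84 − $430.28 = $9,131.56
Federal withholding: $9,131.56 × 0.1665 = $1,520.40
State disability insurance: $9,561.84 × 0.003 = $28.69
PFL insurance: $9,561.84 × 0.0142 = $135.78
State unemployment insurance (employee share): $9,561.84 × 0.003 = $28.69
Roth 401(k) contribution: $26.73
Vision plan: $212.16
Medical insurance premium: $341.68
Total deductions = $430.28 + $1,520.40 + $28.69 + $135.78 + $28.69 + $26.73 + $212.16 + $341.68 = $2,724.41
Net pay = $9,561.84 − $2,724.41 = $6,837.43

$6,837.43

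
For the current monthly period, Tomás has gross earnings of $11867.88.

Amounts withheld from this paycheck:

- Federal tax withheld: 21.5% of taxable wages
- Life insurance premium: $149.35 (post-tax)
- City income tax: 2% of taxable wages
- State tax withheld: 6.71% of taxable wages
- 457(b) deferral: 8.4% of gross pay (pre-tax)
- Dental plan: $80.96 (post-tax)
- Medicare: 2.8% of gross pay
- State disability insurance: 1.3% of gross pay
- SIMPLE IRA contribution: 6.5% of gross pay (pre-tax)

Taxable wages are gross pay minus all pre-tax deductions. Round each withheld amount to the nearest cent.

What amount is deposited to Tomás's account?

$6331.60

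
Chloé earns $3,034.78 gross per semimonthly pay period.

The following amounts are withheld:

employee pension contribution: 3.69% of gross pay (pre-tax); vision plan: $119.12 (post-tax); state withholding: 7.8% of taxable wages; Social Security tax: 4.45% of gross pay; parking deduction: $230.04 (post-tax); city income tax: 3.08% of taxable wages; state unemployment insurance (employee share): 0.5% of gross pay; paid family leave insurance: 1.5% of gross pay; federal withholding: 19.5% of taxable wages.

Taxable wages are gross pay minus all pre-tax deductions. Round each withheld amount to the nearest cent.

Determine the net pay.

Employee pension contribution: $3,034.78 × 0.0369 = $111.98
Taxable wages = $3,034.78 − $111.98 = $2,922.80
City income tax: $2,922.80 × 0.0308 = $90.02
State withholding: $2,922.80 × 0.078 = $227.98
Federal withholding: $2,922.80 × 0.195 = $569.95
Social Security tax: $3,034.78 × 0.0445 = $135.05
Paid family leave insurance: $3,034.78 × 0.015 = $45.52
State unemployment insurance (employee share): $3,034.78 × 0.005 = $15.17
Parking deduction: $230.04
Vision plan: $119.12
Total deductions = $111.98 + $90.02 + $227.98 + $569.95 + $135.05 + $45.52 + $15.17 + $230.04 + $119.12 = $1,544.83
Net pay = $3,034.78 − $1,544.83 = $1,489.95

$1,489.95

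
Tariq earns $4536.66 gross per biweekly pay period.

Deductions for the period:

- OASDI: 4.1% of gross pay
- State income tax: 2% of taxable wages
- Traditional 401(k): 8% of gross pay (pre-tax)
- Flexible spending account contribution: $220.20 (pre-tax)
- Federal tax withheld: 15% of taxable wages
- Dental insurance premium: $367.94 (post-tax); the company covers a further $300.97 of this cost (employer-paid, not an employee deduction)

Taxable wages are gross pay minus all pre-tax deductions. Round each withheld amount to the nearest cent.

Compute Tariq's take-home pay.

$2727.49

Flexible spending account contribution: $220.20
Traditional 401(k): $4536.66 × 0.08 = $362.93
Pre-tax total = $220.20 + $362.93 = $583.13
Taxable wages = $4536.66 − $583.13 = $3953.53
State income tax: $3953.53 × 0.02 = $79.07
Federal tax withheld: $3953.53 × 0.15 = $593.03
OASDI: $4536.66 × 0.041 = $186.00
Dental insurance premium: $367.94
(Employer's $300.97 toward dental insurance premium is not withheld from the employee.)
Total deductions = $220.20 + $362.93 + $79.07 + $593.03 + $186.00 + $367.94 = $1809.17
Net pay = $4536.66 − $1809.17 = $2727.49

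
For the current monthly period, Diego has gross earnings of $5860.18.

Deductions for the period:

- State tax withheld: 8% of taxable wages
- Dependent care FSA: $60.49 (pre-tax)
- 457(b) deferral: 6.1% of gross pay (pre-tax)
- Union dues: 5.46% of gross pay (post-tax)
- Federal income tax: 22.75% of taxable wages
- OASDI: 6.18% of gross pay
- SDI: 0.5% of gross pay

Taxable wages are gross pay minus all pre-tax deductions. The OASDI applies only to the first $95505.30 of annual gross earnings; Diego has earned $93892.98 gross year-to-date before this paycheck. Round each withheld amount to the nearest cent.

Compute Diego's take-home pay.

457(b) deferral: $5860.18 × 0.061 = $357.47
Dependent care FSA: $60.49
Pre-tax total = $357.47 + $60.49 = $417.96
Taxable wages = $5860.18 − $417.96 = $5442.22
Federal income tax: $5442.22 × 0.2275 = $1238.11
State tax withheld: $5442.22 × 0.08 = $435.38
SDI: $5860.18 × 0.005 = $29.30
OASDI: only $95505.30 − $93892.98 = $1612.32 of this check is subject → $1612.32 × 0.0618 = $99.64
Union dues: $5860.18 × 0.0546 = $319.97
Total deductions = $357.47 + $60.49 + $1238.11 + $435.38 + $29.30 + $99.64 + $319.97 = $2540.36
Net pay = $5860.18 − $2540.36 = $3319.82

$3319.82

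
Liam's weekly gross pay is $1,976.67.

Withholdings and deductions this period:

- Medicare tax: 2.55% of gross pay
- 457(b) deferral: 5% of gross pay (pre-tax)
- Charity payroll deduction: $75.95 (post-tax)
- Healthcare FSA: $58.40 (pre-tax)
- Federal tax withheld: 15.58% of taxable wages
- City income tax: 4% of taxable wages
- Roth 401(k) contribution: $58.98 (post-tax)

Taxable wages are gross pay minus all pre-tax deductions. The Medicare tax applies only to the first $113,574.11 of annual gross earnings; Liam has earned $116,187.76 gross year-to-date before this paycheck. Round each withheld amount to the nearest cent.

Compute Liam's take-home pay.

$1,328.26

Healthcare FSA: $58.40
457(b) deferral: $1,976.67 × 0.05 = $98.83
Pre-tax total = $58.40 + $98.83 = $157.23
Taxable wages = $1,976.67 − $157.23 = $1,819.44
City income tax: $1,819.44 × 0.04 = $72.78
Federal tax withheld: $1,819.44 × 0.1558 = $283.47
Medicare tax: annual cap $113,574.11 already reached (YTD $116,187.76), so $0.00
Roth 401(k) contribution: $58.98
Charity payroll deduction: $75.95
Total deductions = $58.40 + $98.83 + $72.78 + $283.47 + $0.00 + $58.98 + $75.95 = $648.41
Net pay = $1,976.67 − $648.41 = $1,328.26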